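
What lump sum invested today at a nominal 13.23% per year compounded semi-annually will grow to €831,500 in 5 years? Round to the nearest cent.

€438,206.83

i = 0.1323/2 = 0.06615 per half-year; n = 5·2 = 10.
Discount factor = (1+0.06615)^(−10) = 0.527008; PV = 831,500 × 0.527008 = 438,206.8288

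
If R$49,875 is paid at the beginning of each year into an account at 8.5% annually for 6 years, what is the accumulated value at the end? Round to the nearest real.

R$402,017

FV = 49875 × [(1+0.085)^6 − 1] / 0.085 × (1+i) = 49875 × 8.060497 = 402,017.2891
Payments are at the start of each period, so multiply by (1+i).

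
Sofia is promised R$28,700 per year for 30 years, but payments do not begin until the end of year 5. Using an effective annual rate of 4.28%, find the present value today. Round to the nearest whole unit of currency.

Value one period before first payment (t=4): 28700 × [1 − (1+0.0428)^(−30)] / 0.0428 = 28700 × 16.719018 = 479,835.8226
Discount back 4 years: 479,835.8226 × (1+0.0428)^(−4) = 479,835.8226 × 0.845660 = 405,778.0750

R$405,778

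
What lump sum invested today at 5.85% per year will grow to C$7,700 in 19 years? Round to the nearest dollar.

PV = FV·(1+i)^(−n) = 7,700 × 0.339526 = 2,614.3537

C$2,614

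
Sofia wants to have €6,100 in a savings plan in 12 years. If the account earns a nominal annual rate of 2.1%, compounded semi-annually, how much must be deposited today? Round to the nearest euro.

Periodic rate i = 0.021/2 = 0.0105; n = 12 × 2 = 24 periods.
Discount factor = (1+0.0105)^(−24) = 0.778267; PV = 6,100 × 0.778267 = 4,747.4260

€4,747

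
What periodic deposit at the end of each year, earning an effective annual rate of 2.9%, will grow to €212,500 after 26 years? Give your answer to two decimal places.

€5,588.01

FV-annuity factor = 38.027883; PMT = 212500 / 38.027883 = 5,588.0050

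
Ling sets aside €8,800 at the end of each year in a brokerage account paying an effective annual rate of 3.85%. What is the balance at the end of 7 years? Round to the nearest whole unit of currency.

€69,189

FV = PMT · [(1+i)^n − 1] / i = 8800 · 7.862423 = 69,189.3208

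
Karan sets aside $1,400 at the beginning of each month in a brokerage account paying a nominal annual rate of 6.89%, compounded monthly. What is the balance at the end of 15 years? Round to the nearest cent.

i = 0.0689/12 = 0.00574167 per month; n = 15·12 = 180.
FV = PMT · [(1+i)^n − 1] / i × (1+i) = 1400 · 315.751655 = 442,052.3168
(Beginning-of-period payments → annuity-due factor ×(1+i).)

$442,052.32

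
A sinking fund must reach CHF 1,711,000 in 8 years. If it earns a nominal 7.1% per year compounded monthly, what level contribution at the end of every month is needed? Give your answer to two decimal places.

With 12 periods per year: i = 0.00591667, n = 96.
FV-annuity factor = 128.752027; PMT = 1.711e+06 / 128.752027 = 13,289.1112

CHF 13,289.11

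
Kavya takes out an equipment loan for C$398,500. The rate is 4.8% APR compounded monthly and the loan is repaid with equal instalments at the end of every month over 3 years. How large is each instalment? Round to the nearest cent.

With 12 periods per year: i = 0.004, n = 36.
Annuity-PV factor = 33.465876; PMT = 398500 / 33.465876 = 11,907.6519

C$11,907.65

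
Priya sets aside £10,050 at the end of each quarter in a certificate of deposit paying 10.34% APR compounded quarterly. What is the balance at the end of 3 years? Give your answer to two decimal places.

£139,313.34

With 4 periods per year: i = 0.02585, n = 12.
Accumulation factor s(12|0.02585) = 13.862024; FV = 10050 × 13.862024 = 139,313.3403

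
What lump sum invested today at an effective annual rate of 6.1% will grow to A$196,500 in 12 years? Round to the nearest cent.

PV = 196,500 / (1 + 0.061)^12 = 196,500 / 2.035095 = 96,555.7069

A$96,555.71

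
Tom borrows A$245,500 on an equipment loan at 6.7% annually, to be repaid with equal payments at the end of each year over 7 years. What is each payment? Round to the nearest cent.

PMT = 245500 / ( [1 − (1+0.067)^(−7)] / 0.067 ) = 245500 / 5.446117 = 45,077.9891

A$45,077.99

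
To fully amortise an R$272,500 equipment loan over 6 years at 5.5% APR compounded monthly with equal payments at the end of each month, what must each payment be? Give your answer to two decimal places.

i = 0.055/12 = 0.00458333 per month; n = 6·12 = 72.
PMT = 272500 / ( [1 − (1+0.00458333)^(−72)] / 0.00458333 ) = 272500 / 61.207425 = 4,452.0742

R$4,452.07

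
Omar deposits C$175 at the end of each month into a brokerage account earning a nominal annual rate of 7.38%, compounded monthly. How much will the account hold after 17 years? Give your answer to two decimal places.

C$70,938.71

i = 0.0738/12 = 0.00615 per month; n = 17·12 = 204.
FV = 175 × [(1+0.00615)^204 − 1] / 0.00615 = 175 × 405.364084 = 70,938.7147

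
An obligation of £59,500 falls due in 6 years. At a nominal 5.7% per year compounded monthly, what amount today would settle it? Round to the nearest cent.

£42,299.95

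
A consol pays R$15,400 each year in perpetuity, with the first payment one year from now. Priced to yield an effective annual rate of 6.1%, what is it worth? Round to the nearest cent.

R$252,459.02

PV = PMT / i = 15400 / 0.061 = 252,459.0164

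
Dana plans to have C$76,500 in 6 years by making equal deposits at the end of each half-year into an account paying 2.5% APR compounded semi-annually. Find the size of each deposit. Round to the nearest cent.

C$5,948.51

With 2 periods per year: i = 0.0125, n = 12.
FV-annuity factor = 12.860361; PMT = 76500 / 12.860361 = 5,948.5109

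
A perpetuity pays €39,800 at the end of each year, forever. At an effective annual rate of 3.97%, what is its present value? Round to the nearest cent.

€1,002,518.89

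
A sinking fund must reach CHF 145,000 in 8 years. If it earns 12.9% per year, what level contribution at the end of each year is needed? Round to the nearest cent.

CHF 11,407.70

FV-annuity factor = 12.710710; PMT = 145000 / 12.710710 = 11,407.7030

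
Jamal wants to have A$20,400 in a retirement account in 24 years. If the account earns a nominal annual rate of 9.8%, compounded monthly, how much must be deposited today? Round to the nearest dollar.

Periodic rate i = 0.098/12 = 0.00816667; n = 24 × 12 = 288 periods.
PV = FV·(1+i)^(−n) = 20,400 × 0.096092 = 1,960.2792

A$1,960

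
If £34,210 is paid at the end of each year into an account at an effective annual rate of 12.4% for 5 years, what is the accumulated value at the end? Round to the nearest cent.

£219,064.75

FV = 34210 × [(1+0.124)^5 − 1] / 0.124 = 34210 × 6.403530 = 219,064.7456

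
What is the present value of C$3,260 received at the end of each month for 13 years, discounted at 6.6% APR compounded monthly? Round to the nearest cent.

Periodic rate i = 0.066/12 = 0.0055; n = 13 × 12 = 156 periods.
PV = 3260 × [1 − (1+0.0055)^(−156)] / 0.0055 = 3260 × 104.544141 = 340,813.9008

C$340,813.90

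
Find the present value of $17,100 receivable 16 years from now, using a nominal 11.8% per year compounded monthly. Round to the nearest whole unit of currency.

$2,612

With 12 periods per year: i = 0.00983333, n = 192.
PV = 17,100 / (1 + 0.00983333)^192 = 17,100 / 6.545500 = 2,612.4820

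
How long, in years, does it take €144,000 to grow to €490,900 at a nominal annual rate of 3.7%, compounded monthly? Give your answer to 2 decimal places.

33.20 years

Periodic rate i = 0.037/12 = 0.00308333.
(1+i)^n = 490900/144000 = 3.40903, so n = ln 3.40903 / ln 1.00308 = 398.3731 months
= 398.3731/12 years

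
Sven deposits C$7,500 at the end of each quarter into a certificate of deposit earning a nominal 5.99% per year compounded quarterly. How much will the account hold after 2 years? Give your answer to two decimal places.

i = 0.0599/4 = 0.014975 per quarter; n = 2·4 = 8.
FV = 7500 × [(1+0.014975)^8 − 1] / 0.014975 = 7500 × 8.432096 = 63,240.7196

C$63,240.72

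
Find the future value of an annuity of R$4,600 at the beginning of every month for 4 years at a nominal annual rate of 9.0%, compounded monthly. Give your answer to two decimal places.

R$266,579.74

i = 0.09/12 = 0.0075 per month; n = 4·12 = 48.
FV = PMT · [(1+i)^n − 1] / i × (1+i) = 4600 · 57.952116 = 266,579.7356
(Beginning-of-period payments → annuity-due factor ×(1+i).)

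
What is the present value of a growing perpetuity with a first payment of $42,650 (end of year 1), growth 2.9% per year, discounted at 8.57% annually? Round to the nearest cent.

PV = D₁/(r − g) = 42650/(0.0857 − 0.029) = 752,204.5855

$752,204.59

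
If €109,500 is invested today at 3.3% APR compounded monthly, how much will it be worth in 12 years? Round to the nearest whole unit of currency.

€162,614

Periodic rate i = 0.033/12 = 0.00275; n = 12 × 12 = 144 periods.
FV = PV·(1+i)^n = 109,500 × 1.485062 = 162,614.2848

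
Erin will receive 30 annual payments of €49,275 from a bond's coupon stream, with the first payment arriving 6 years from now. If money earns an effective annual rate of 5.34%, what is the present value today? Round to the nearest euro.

€562,019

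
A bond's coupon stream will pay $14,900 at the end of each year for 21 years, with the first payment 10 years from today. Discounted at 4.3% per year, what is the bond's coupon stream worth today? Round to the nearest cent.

PV at t=9 (ordinary 21-year annuity): 14900 × a(21|0.043) = 14900 × 13.649405 = 203,376.1357
Discount back 9 years: 203,376.1357 × (1+0.043)^(−9) = 203,376.1357 × 0.684607 = 139,232.6904

$139,232.69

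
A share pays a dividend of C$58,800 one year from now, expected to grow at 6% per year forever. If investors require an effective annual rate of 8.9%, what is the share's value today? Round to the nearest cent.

C$2,027,586.21

PV = PMT / (i − g) = 58800 / (0.089 − 0.06) = 58800 / 0.029000 = 2,027,586.2069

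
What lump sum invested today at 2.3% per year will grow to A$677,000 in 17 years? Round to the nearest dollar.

PV = 677,000 / (1 + 0.023)^17 = 677,000 / 1.471925 = 459,941.8160

A$459,942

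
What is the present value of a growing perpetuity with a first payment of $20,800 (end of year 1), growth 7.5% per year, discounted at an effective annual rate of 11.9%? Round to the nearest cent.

$472,727.27

PV = PMT / (i − g) = 20800 / (0.119 − 0.075) = 20800 / 0.044000 = 472,727.2727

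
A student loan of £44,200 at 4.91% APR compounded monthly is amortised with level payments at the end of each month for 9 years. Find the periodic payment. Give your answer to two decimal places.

£507.15

Periodic rate i = 0.0491/12 = 0.00409167; n = 9 × 12 = 108 periods.
Annuity-PV factor = 87.154281; PMT = 44200 / 87.154281 = 507.1466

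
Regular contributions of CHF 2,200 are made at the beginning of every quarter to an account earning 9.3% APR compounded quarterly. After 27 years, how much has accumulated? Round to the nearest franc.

CHF 1,061,983

i = 0.093/4 = 0.02325 per quarter; n = 27·4 = 108.
FV = 2200 × [(1+0.02325)^108 − 1] / 0.02325 × (1+i) = 2200 × 482.719369 = 1,061,982.6109
(Beginning-of-period payments → annuity-due factor ×(1+i).)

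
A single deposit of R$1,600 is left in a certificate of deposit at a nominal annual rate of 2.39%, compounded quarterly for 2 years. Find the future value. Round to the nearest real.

i = 0.0239/4 = 0.005975 per quarter; n = 2·4 = 8.
FV = PV·(1+i)^n = 1,600 × 1.048812 = 1,678.0986

R$1,678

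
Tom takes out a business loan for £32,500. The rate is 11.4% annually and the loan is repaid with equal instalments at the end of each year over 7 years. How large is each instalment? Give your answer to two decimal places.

PMT = 32500 / ( [1 − (1+0.114)^(−7)] / 0.114 ) = 32500 / 4.651915 = 6,986.3706

£6,986.37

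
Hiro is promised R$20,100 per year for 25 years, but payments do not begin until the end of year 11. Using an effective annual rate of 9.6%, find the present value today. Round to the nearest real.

R$75,254

PV at t=10 (ordinary 25-year annuity): 20100 × a(25|0.096) = 20100 × 9.363578 = 188,207.9191
PV₀ = 188,207.9191 / (1+0.096)^10 = 188,207.9191 / 2.500953 = 75,254.4787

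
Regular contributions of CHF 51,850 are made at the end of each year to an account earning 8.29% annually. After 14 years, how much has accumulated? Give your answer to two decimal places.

CHF 1,281,901.11

FV = 51850 × [(1+0.0829)^14 − 1] / 0.0829 = 51850 × 24.723262 = 1,281,901.1106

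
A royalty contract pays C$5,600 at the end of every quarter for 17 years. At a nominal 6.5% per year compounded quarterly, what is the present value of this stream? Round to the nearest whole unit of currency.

i = 0.065/4 = 0.01625 per quarter; n = 17·4 = 68.
PV = PMT · [1 − (1+i)^(−n)] / i = 5600 · 40.974412 = 229,456.7050

C$229,457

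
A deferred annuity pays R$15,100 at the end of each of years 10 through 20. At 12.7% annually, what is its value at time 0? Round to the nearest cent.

Value one period before first payment (t=9): 15100 × [1 − (1+0.127)^(−11)] / 0.127 = 15100 × 5.760365 = 86,981.5133
PV₀ = 86,981.5133 / (1+0.127)^9 = 86,981.5133 / 2.933021 = 29,655.9414

R$29,655.94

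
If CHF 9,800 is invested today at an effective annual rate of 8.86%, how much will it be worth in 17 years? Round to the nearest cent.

CHF 41,494.23

9,800 × (1+0.0886)^17 = 9,800 × 4.234105 = 41,494.2277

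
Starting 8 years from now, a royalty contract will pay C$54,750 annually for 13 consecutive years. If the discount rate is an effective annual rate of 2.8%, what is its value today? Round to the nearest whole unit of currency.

C$486,116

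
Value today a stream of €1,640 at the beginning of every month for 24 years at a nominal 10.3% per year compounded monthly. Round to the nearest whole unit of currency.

Periodic rate i = 0.103/12 = 0.00858333; n = 24 × 12 = 288 periods.
Annuity factor a(288|0.00858333) × (1+i) = 107.480392; PV = 1640 × 107.480392 = 176,267.8431
Payments are at the start of each period, so multiply by (1+i).

€176,268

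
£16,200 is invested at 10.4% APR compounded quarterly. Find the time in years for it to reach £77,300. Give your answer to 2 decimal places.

15.22 years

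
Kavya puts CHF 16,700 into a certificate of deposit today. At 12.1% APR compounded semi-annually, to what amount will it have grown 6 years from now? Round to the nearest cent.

With 2 periods per year: i = 0.0605, n = 12.
FV = PV·(1+i)^n = 16,700 × 2.023616 = 33,794.3848

CHF 33,794.38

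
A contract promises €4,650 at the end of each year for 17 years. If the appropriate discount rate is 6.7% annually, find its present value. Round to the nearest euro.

€46,358

PV = PMT · [1 − (1+i)^(−n)] / i = 4650 · 9.969387 = 46,357.6504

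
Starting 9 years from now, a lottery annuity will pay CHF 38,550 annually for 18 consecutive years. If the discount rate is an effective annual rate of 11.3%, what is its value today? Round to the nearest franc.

CHF 123,782

Value one period before first payment (t=8): 38550 × [1 − (1+0.113)^(−18)] / 0.113 = 38550 × 7.561282 = 291,487.4390
Discount back 8 years: 291,487.4390 × (1+0.113)^(−8) = 291,487.4390 × 0.424657 = 123,782.2948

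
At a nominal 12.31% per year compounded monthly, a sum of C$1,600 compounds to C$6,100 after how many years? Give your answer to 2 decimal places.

10.93 years

Periodic rate i = 0.1231/12 = 0.0102583.
n = ln(6100/1600) / ln(1+0.0102583) = ln(3.81250) / 0.010206 = 131.1263 months
= 131.1263/12 years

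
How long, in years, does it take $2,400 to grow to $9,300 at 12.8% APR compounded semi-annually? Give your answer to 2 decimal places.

10.92 years

Periodic rate i = 0.128/2 = 0.064.
n = ln(9300/2400) / ln(1+0.064) = ln(3.87500) / 0.062035 = 21.8350 half-years
= 21.8350/2 years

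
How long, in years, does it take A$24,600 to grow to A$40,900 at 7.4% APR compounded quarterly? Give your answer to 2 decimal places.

Periodic rate i = 0.074/4 = 0.0185.
(1+i)^n = 40900/24600 = 1.66260, so n = ln 1.66260 / ln 1.0185 = 27.7336 quarters
= 27.7336/4 years

6.93 years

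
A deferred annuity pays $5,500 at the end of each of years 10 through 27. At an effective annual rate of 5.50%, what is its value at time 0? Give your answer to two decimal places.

PV at t=9 (ordinary 18-year annuity): 5500 × a(18|0.055) = 5500 × 11.246074 = 61,853.4096
PV₀ = 61,853.4096 / (1+0.055)^9 = 61,853.4096 / 1.619094 = 38,202.4757

$38,202.48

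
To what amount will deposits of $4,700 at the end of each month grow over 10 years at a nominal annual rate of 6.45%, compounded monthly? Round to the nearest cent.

$789,335.71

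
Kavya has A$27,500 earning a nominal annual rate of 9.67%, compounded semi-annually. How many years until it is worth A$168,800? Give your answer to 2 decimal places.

Periodic rate i = 0.0967/2 = 0.04835.
n = ln(168800/27500) / ln(1+0.04835) = ln(6.13818) / 0.047217 = 38.4292 half-years
= 38.4292/2 years

19.21 years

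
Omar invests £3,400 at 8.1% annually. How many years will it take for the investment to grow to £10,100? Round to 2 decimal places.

13.98 years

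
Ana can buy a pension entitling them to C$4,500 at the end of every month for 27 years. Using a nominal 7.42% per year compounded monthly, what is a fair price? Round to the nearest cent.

Periodic rate i = 0.0742/12 = 0.00618333; n = 27 × 12 = 324 periods.
PV = 4500 × [1 − (1+0.00618333)^(−324)] / 0.00618333 = 4500 × 139.777283 = 628,997.7721

C$628,997.77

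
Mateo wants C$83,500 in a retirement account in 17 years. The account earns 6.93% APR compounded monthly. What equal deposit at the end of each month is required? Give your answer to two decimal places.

Periodic rate i = 0.0693/12 = 0.005775; n = 17 × 12 = 204 periods.
FV-annuity factor = 387.395351; PMT = 83500 / 387.395351 = 215.5421

C$215.54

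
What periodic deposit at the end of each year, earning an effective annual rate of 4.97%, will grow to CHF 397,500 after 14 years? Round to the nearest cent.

CHF 20,324.29

PMT = 397500 / ( [(1+0.0497)^14 − 1] / 0.0497 ) = 397500 / 19.557879 = 20,324.2902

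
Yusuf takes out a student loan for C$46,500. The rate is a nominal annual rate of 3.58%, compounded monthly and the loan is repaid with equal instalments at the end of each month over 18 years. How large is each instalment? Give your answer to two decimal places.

C$292.35

Periodic rate i = 0.0358/12 = 0.00298333; n = 18 × 12 = 216 periods.
Annuity-PV factor = 159.056548; PMT = 46500 / 159.056548 = 292.3489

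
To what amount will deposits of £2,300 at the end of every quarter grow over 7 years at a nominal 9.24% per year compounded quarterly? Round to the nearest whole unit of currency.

Periodic rate i = 0.0924/4 = 0.0231; n = 7 × 4 = 28 periods.
FV = 2300 × [(1+0.0231)^28 − 1] / 0.0231 = 2300 × 38.762943 = 89,154.7685

£89,155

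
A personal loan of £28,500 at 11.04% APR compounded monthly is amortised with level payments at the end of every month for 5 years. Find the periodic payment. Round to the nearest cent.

£620.23

Periodic rate i = 0.1104/12 = 0.0092; n = 5 × 12 = 60 periods.
Annuity-PV factor = 45.950863; PMT = 28500 / 45.950863 = 620.2277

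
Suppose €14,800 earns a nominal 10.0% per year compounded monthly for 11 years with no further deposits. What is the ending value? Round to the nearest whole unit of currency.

Periodic rate i = 0.1/12 = 0.00833333; n = 11 × 12 = 132 periods.
14,800 × (1+0.00833333)^132 = 14,800 × 2.990504 = 44,259.4608

€44,259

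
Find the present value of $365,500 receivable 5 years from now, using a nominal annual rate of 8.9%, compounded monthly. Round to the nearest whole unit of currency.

$234,606

i = 0.089/12 = 0.00741667 per month; n = 5·12 = 60.
PV = FV·(1+i)^(−n) = 365,500 × 0.641877 = 234,606.2022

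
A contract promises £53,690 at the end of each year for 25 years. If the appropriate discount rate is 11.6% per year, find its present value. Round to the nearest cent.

£433,071.28

PV = 53690 × [1 − (1+0.116)^(−25)] / 0.116 = 53690 × 8.066144 = 433,071.2824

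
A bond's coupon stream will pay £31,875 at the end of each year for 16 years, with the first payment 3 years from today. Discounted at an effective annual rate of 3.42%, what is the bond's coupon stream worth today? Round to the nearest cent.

PV at t=2 (ordinary 16-year annuity): 31875 × a(16|0.0342) = 31875 × 12.167099 = 387,826.2965
PV₀ = 387,826.2965 / (1+0.0342)^2 = 387,826.2965 / 1.069570 = 362,600.3226

£362,600.32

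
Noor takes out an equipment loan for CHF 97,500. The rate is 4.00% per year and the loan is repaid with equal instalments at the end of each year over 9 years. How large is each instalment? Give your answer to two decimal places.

CHF 13,113.07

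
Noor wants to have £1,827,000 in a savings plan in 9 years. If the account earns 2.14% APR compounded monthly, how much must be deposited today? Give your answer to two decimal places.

£1,507,189.73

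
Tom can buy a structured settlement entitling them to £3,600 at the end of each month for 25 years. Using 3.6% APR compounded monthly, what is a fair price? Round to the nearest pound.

£711,459

Periodic rate i = 0.036/12 = 0.003; n = 25 × 12 = 300 periods.
PV = PMT · [1 − (1+i)^(−n)] / i = 3600 · 197.627399 = 711,458.6368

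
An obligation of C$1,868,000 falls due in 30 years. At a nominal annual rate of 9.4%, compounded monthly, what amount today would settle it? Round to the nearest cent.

Periodic rate i = 0.094/12 = 0.00783333; n = 30 × 12 = 360 periods.
PV = 1,868,000 / (1 + 0.00783333)^360 = 1,868,000 / 16.593521 = 112,574.0555

C$112,574.06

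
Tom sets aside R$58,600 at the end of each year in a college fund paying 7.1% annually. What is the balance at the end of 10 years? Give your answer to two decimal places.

FV = 58600 × [(1+0.071)^10 − 1] / 0.071 = 58600 × 13.881880 = 813,478.1522

R$813,478.15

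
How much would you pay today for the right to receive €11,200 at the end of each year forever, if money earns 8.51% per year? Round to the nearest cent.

PV = PMT / i = 11200 / 0.0851 = 131,609.8707

€131,609.87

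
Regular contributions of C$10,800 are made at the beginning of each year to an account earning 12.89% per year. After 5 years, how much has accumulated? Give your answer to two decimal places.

C$78,835.91

FV = 10800 × [(1+0.1289)^5 − 1] / 0.1289 × (1+i) = 10800 × 7.299622 = 78,835.9142
(Beginning-of-period payments → annuity-due factor ×(1+i).)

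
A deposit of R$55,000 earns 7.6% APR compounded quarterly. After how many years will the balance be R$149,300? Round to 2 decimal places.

13.26 years

Periodic rate i = 0.076/4 = 0.019.
(1+i)^n = 149300/55000 = 2.71455, so n = ln 2.71455 / ln 1.019 = 53.0569 quarters
= 53.0569/4 years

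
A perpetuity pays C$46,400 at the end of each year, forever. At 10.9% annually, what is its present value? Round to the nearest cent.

PV = C/r = 46400/0.109 = 425,688.0734

C$425,688.07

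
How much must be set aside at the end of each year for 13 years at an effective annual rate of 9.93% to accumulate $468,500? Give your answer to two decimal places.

$19,193.69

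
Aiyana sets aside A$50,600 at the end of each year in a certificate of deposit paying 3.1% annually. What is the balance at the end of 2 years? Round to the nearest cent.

A$102,768.60

FV = PMT · [(1+i)^n − 1] / i = 50600 · 2.031000 = 102,768.6000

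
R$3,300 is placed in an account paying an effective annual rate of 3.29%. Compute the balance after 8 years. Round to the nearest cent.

3,300 × (1+0.0329)^8 = 3,300 × 1.295586 = 4,275.4335

R$4,275.43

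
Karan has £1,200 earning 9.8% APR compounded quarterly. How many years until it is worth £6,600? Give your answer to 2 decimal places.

Periodic rate i = 0.098/4 = 0.0245.
(1+i)^n = 6600/1200 = 5.50000, so n = ln 5.50000 / ln 1.0245 = 70.4305 quarters
= 70.4305/4 years

17.61 years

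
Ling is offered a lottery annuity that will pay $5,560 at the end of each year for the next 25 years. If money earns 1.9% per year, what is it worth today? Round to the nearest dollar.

$109,836

Annuity factor a(25|0.019) = 19.754608; PV = 5560 × 19.754608 = 109,835.6201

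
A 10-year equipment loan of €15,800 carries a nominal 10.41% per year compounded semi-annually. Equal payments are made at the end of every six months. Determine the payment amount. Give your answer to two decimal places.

With 2 periods per year: i = 0.05205, n = 20.
PMT = 15800 / ( [1 − (1+0.05205)^(−20)] / 0.05205 ) = 15800 / 12.248410 = 1,289.9634

€1,289.96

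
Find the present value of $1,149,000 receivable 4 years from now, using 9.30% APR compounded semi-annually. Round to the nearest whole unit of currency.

$798,741

Periodic rate i = 0.093/2 = 0.0465; n = 4 × 2 = 8 periods.
Discount factor = (1+0.0465)^(−8) = 0.695162; PV = 1,149,000 × 0.695162 = 798,741.3487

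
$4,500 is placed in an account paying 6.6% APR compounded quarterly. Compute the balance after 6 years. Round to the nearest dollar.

i = 0.066/4 = 0.0165 per quarter; n = 6·4 = 24.
FV = PV·(1+i)^n = 4,500 × 1.481075 = 6,664.8397

$6,665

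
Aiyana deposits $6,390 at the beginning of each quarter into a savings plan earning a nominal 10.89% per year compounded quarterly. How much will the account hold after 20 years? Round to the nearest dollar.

Periodic rate i = 0.1089/4 = 0.027225; n = 20 × 4 = 80 periods.
FV = PMT · [(1+i)^n − 1] / i × (1+i) = 6390 · 285.821084 = 1,826,396.7264
(Beginning-of-period payments → annuity-due factor ×(1+i).)

$1,826,397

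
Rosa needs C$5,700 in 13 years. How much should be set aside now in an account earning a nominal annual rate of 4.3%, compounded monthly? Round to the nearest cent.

C$3,262.41

i = 0.043/12 = 0.00358333 per month; n = 13·12 = 156.
PV = FV·(1+i)^(−n) = 5,700 × 0.572352 = 3,262.4072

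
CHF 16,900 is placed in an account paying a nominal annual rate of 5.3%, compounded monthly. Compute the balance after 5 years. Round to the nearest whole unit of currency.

i = 0.053/12 = 0.00441667 per month; n = 5·12 = 60.
16,900 × (1+0.00441667)^60 = 16,900 × 1.302671 = 22,015.1341

CHF 22,015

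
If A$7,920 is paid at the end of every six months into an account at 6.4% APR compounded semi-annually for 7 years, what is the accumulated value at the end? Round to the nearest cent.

A$137,172.35

With 2 periods per year: i = 0.032, n = 14.
FV = PMT · [(1+i)^n − 1] / i = 7920 · 17.319741 = 137,172.3453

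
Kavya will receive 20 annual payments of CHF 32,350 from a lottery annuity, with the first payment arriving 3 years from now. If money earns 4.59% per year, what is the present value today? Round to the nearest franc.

PV at t=2 (ordinary 20-year annuity): 32350 × a(20|0.0459) = 32350 × 12.907084 = 417,544.1513
Discount back 2 years: 417,544.1513 × (1+0.0459)^(−2) = 417,544.1513 × 0.914155 = 381,699.9286

CHF 381,700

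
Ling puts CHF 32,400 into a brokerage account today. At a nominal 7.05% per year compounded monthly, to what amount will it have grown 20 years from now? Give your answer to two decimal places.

Periodic rate i = 0.0705/12 = 0.005875; n = 20 × 12 = 240 periods.
32,400 × (1+0.005875)^240 = 32,400 × 4.079091 = 132,162.5625

CHF 132,162.56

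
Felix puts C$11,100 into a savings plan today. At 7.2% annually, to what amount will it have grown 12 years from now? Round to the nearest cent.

C$25,565.86

FV = 11,100 × (1 + 0.072)^12 = 25,565.8598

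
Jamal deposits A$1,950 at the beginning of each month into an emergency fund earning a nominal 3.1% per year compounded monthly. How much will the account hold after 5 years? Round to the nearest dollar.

i = 0.031/12 = 0.00258333 per month; n = 5·12 = 60.
FV = 1950 × [(1+0.00258333)^60 − 1] / 0.00258333 × (1+i) = 1950 × 64.976952 = 126,705.0556
(Beginning-of-period payments → annuity-due factor ×(1+i).)

A$126,705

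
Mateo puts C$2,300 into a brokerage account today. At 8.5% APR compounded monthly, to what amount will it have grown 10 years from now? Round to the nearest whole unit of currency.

i = 0.085/12 = 0.00708333 per month; n = 10·12 = 120.
FV = 2,300 × (1 + 0.00708333)^120 = 5,365.0884

C$5,365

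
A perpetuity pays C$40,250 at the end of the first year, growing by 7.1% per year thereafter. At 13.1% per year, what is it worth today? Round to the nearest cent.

PV = PMT / (i − g) = 40250 / (0.131 − 0.071) = 40250 / 0.060000 = 670,833.3333

C$670,833.33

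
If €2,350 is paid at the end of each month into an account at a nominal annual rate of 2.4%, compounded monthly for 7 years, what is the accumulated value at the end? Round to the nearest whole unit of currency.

With 12 periods per year: i = 0.002, n = 84.
Accumulation factor s(84|0.002) = 91.369079; FV = 2350 × 91.369079 = 214,717.3363

€214,717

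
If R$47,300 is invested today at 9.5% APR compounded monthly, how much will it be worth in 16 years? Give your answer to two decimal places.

R$214,975.74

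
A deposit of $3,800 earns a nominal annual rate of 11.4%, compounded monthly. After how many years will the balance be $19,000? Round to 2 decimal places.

14.18 years

Periodic rate i = 0.114/12 = 0.0095.
(1+i)^n = 19000/3800 = 5.00000, so n = ln 5.00000 / ln 1.0095 = 170.2180 months
= 170.2180/12 years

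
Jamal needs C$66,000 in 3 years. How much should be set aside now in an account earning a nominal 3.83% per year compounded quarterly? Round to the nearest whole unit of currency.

Periodic rate i = 0.0383/4 = 0.009575; n = 3 × 4 = 12 periods.
Discount factor = (1+0.009575)^(−12) = 0.891943; PV = 66,000 × 0.891943 = 58,868.2172

C$58,868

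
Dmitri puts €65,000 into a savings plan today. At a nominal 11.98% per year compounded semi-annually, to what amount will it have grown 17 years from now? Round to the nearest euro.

€469,807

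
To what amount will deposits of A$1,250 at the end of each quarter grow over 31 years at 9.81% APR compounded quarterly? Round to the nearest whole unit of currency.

A$977,281

i = 0.0981/4 = 0.024525 per quarter; n = 31·4 = 124.
FV = PMT · [(1+i)^n − 1] / i = 1250 · 781.824824 = 977,281.0302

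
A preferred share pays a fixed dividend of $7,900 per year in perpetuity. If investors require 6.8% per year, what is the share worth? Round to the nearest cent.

PV = PMT / i = 7900 / 0.068 = 116,176.4706

$116,176.47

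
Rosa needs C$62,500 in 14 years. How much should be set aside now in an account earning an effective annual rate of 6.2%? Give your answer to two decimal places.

C$26,923.83

PV = 62,500 / (1 + 0.062)^14 = 62,500 / 2.321364 = 26,923.8265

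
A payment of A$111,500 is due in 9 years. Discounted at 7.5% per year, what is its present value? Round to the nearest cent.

A$58,156.56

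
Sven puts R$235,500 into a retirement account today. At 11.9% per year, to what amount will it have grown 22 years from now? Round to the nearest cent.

235,500 × (1+0.119)^22 = 235,500 × 11.864840 = 2,794,169.9332

R$2,794,169.93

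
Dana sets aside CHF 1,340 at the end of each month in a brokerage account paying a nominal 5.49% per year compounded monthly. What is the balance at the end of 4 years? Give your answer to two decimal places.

i = 0.0549/12 = 0.004575 per month; n = 4·12 = 48.
Accumulation factor s(48|0.004575) = 53.542024; FV = 1340 × 53.542024 = 71,746.3122

CHF 71,746.31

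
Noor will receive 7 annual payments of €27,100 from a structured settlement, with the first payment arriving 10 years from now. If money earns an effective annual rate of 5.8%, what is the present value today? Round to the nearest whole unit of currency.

€91,730

PV at t=9 (ordinary 7-year annuity): 27100 × a(7|0.058) = 27100 × 5.622284 = 152,363.8831
PV₀ = 152,363.8831 / (1+0.058)^9 = 152,363.8831 / 1.661005 = 91,729.9218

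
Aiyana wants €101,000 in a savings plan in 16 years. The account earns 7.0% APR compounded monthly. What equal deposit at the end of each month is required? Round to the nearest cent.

With 12 periods per year: i = 0.00583333, n = 192.
FV-annuity factor = 352.268112; PMT = 101000 / 352.268112 = 286.7134

€286.71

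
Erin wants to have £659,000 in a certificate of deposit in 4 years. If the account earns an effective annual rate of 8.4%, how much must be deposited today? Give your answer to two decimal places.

PV = FV·(1+i)^(−n) = 659,000 × 0.724241 = 477,274.5598

£477,274.56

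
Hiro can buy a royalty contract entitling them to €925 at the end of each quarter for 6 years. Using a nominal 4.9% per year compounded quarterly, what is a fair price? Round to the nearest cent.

Periodic rate i = 0.049/4 = 0.01225; n = 6 × 4 = 24 periods.
Annuity factor a(24|0.01225) = 20.684990; PV = 925 × 20.684990 = 19,133.6154

€19,133.62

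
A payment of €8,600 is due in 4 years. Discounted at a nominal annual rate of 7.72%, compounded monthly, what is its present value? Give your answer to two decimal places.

€6,321.47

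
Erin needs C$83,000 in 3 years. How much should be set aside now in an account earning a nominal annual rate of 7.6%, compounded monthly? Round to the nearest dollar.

Periodic rate i = 0.076/12 = 0.00633333; n = 3 × 12 = 36 periods.
PV = FV·(1+i)^(−n) = 83,000 × 0.796697 = 66,125.8387

C$66,126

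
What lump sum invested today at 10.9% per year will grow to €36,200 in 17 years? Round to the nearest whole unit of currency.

€6,236

Discount factor = (1+0.109)^(−17) = 0.172252; PV = 36,200 × 0.172252 = 6,235.5144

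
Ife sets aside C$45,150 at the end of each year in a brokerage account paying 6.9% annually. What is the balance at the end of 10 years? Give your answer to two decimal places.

FV = PMT · [(1+i)^n − 1] / i = 45150 · 13.751361 = 620,873.9375

C$620,873.94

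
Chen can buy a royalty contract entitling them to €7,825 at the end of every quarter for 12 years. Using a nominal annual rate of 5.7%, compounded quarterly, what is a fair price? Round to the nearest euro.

€270,698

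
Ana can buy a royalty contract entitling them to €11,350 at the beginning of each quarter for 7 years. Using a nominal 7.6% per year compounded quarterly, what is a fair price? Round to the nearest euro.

€249,351

With 4 periods per year: i = 0.019, n = 28.
PV = PMT · [1 − (1+i)^(−n)] / i × (1+i) = 11350 · 21.969208 = 249,350.5123
(annuity-due: payments at period start, so ×(1+i).)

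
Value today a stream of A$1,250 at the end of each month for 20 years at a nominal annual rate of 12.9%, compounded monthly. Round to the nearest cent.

A$107,345.98

i = 0.129/12 = 0.01075 per month; n = 20·12 = 240.
Annuity factor a(240|0.01075) = 85.876786; PV = 1250 × 85.876786 = 107,345.9831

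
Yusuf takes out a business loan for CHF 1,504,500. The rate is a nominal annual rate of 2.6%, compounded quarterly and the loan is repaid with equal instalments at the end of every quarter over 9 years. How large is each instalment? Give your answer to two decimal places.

Periodic rate i = 0.026/4 = 0.0065; n = 9 × 4 = 36 periods.
Annuity-PV factor = 32.005957; PMT = 1.5045e+06 / 32.005957 = 47,006.8741

CHF 47,006.87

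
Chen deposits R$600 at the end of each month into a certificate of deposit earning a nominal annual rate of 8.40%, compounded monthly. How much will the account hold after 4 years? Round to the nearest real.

R$34,089

i = 0.084/12 = 0.007 per month; n = 4·12 = 48.
FV = PMT · [(1+i)^n − 1] / i = 600 · 56.814571 = 34,088.7428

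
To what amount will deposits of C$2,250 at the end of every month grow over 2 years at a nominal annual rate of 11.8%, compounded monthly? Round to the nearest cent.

C$60,570.50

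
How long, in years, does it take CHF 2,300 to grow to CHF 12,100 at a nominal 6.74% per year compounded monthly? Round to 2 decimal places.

24.70 years

Periodic rate i = 0.0674/12 = 0.00561667.
(1+i)^n = 12100/2300 = 5.26087, so n = ln 5.26087 / ln 1.00562 = 296.4311 months
= 296.4311/12 years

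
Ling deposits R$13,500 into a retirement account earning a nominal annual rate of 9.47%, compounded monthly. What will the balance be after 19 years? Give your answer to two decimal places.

R$81,038.72

i = 0.0947/12 = 0.00789167 per month; n = 19·12 = 228.
FV = 13,500 × (1 + 0.00789167)^228 = 81,038.7212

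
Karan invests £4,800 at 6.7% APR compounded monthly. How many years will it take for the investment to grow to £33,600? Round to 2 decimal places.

Periodic rate i = 0.067/12 = 0.00558333.
n = ln(33600/4800) / ln(1+0.00558333) = ln(7.00000) / 0.005568 = 349.4933 months
= 349.4933/12 years

29.12 years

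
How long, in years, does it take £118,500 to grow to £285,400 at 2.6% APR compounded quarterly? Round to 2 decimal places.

33.92 years

Periodic rate i = 0.026/4 = 0.0065.
(1+i)^n = 285400/118500 = 2.40844, so n = ln 2.40844 / ln 1.0065 = 135.6665 quarters
= 135.6665/4 years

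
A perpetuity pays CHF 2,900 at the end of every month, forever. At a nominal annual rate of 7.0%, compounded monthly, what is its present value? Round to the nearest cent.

CHF 497,142.86

Periodic rate i = 0.07/12 = 0.00583333.
PV = C/r = 2900/0.00583333 = 497,142.8571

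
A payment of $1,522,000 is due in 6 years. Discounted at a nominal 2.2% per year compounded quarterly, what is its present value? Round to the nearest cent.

$1,334,273.48

Periodic rate i = 0.022/4 = 0.0055; n = 6 × 4 = 24 periods.
PV = 1,522,000 / (1 + 0.0055)^24 = 1,522,000 / 1.140696 = 1,334,273.4799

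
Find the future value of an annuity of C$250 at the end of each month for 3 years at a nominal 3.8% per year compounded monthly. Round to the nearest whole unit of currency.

With 12 periods per year: i = 0.00316667, n = 36.
Accumulation factor s(36|0.00316667) = 38.068507; FV = 250 × 38.068507 = 9,517.1268

C$9,517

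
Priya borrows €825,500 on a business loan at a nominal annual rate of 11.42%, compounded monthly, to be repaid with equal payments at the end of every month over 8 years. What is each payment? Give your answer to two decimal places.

€13,155.05

i = 0.1142/12 = 0.00951667 per month; n = 8·12 = 96.
PMT = 825500 / ( [1 − (1+0.00951667)^(−96)] / 0.00951667 ) = 825500 / 62.751586 = 13,155.0461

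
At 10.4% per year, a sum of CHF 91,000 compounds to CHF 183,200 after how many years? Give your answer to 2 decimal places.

(1+i)^n = 183200/91000 = 2.01319, so n = ln 2.01319 / ln 1.104 = 7.0722 years

7.07 years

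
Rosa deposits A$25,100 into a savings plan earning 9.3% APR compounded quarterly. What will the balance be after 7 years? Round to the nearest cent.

With 4 periods per year: i = 0.02325, n = 28.
FV = PV·(1+i)^n = 25,100 × 1.903220 = 47,770.8330

A$47,770.83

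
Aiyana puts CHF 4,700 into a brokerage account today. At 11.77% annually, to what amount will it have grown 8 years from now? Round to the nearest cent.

CHF 11,447.22

FV = PV·(1+i)^n = 4,700 × 2.435578 = 11,447.2157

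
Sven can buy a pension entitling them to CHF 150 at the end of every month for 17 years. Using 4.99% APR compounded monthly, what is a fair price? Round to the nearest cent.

With 12 periods per year: i = 0.00415833, n = 204.
PV = PMT · [1 − (1+i)^(−n)] / i = 150 · 137.339671 = 20,600.9506

CHF 20,600.95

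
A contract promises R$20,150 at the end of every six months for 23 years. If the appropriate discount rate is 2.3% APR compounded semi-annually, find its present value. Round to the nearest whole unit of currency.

With 2 periods per year: i = 0.0115, n = 46.
Annuity factor a(46|0.0115) = 35.567381; PV = 20150 × 35.567381 = 716,682.7351

R$716,683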